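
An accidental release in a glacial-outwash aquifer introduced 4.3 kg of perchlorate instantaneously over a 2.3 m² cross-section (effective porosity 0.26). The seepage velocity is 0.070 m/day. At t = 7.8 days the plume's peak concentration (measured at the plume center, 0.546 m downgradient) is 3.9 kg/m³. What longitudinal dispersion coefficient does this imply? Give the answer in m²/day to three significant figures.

At the plume center C_max = M/(n_e·A·√(4πDt)), so D = M²/(4πt·(n_e·A·C_max)²).
n_e·A·C_max = 0.26 × 2.3 × 3.9 = 2.332 kg/m.
D = 4.3²/(4π × 7.8 × 2.332²) = 0.0347 m²/day.

0.0347 m²/day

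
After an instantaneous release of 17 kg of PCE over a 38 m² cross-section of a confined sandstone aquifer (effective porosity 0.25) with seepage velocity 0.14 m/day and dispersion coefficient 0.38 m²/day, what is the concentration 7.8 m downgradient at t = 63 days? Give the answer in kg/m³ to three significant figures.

For an instantaneous plane source, C(x,t) = M/(n_e·A·√(4πDt)) · exp(−(x−vt)²/(4Dt)), with n_e·A the pore (flow) area.
Plume center vt = 0.14 × 63 = 8.82 m, so the well at 7.8 m is 1.02 m upgradient of the peak.
√(4πDt) = 17.34 m, giving peak height M/(n_e·A·√(4πDt)) = 17/(0.25 × 38 × 17.34) = 0.1032 kg/m³.
(x−vt)²/(4Dt) = (-1.02)²/(4 × 0.38 × 63) = 0.01086; exp(−0.01086) = 0.9892.
C = 0.1032 × 0.9892 = 0.102 kg/m³.

0.102 kg/m³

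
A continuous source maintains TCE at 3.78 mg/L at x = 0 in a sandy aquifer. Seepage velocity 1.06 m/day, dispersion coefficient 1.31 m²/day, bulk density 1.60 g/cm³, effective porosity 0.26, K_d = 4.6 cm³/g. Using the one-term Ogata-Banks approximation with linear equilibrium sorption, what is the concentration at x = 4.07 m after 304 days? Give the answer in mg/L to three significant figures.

Retardation factor R = 1 + ρ_b·K_d/n = 1 + 1.60 × 4.6/0.26 = 29.31.
Sorption retards both mechanisms: v_R = v/R = 0.03617 m/day, D_R = D/R = 0.04469 m²/day.
v_R·t = 0.03617 × 304 = 10.99568 m; 2√(D_R t) = 7.372 m; argument = (4.07 − 10.99568)/7.372 = -0.9395.
C = C₀ × ½·erfc(-0.9395) = 3.78 × 0.9080 = 3.43 mg/L.

3.43 mg/L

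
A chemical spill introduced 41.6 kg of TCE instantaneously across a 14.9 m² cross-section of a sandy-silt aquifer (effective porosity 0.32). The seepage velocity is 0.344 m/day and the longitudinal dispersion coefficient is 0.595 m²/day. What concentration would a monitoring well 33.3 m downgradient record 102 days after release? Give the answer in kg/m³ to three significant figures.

For an instantaneous plane source, C(x,t) = M/(n_e·A·√(4πDt)) · exp(−(x−vt)²/(4Dt)), with n_e·A the pore (flow) area.
Plume center vt = 0.344 × 102 = 35.088 m, so the well at 33.3 m is 1.788 m upgradient of the peak.
√(4πDt) = 27.62 m, giving peak height M/(n_e·A·√(4πDt)) = 41.6/(0.32 × 14.9 × 27.62) = 0.3159 kg/m³.
(x−vt)²/(4Dt) = (-1.788)²/(4 × 0.595 × 102) = 0.01317; exp(−0.01317) = 0.9869.
C = 0.3159 × 0.9869 = 0.312 kg/m³.

0.312 kg/m³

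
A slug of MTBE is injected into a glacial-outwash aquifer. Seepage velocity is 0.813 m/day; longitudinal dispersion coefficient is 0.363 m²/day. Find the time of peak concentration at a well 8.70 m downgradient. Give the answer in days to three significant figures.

10.2 days

For the 1D instantaneous-source solution, setting ∂C/∂t = 0 at fixed x gives v²t² + 2Dt − x² = 0, so t = (√(D² + v²x²) − D)/v².
√(D² + v²x²) = √(0.363² + 0.813² × 8.70²) = 7.082; v² = 0.660969.
t = (7.082 − 0.363)/0.660969 = 10.2 days (vs. the pure-advection estimate x/v = 10.7 d).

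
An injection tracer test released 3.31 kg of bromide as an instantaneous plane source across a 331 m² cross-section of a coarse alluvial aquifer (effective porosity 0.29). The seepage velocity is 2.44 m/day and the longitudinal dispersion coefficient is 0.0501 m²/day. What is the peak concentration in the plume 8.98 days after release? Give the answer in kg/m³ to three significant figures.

0.0145 kg/m³

The peak of an instantaneous 1D plume sits at x = vt; there the Gaussian factor is 1 and C_max = M/(n_e·A·√(4πDt)), where n_e·A is the pore area the mass is dissolved in.
√(4πDt) = √(4π × 0.0501 × 8.98) = 2.378 m, so C_max = 3.31/(0.29 × 331 × 2.378) = 0.0145 kg/m³.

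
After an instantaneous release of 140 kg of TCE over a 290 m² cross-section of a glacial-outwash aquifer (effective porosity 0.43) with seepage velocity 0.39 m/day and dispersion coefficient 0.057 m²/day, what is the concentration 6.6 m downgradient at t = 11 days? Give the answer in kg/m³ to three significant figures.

0.0476 kg/m³

For an instantaneous plane source, C(x,t) = M/(n_e·A·√(4πDt)) · exp(−(x−vt)²/(4Dt)), with n_e·A the pore (flow) area.
Plume center vt = 0.39 × 11 = 4.29 m, so the well at 6.6 m is 2.31 m downgradient of the peak.
√(4πDt) = 2.807 m, giving peak height M/(n_e·A·√(4πDt)) = 140/(0.43 × 290 × 2.807) = 0.4000 kg/m³.
(x−vt)²/(4Dt) = (2.31)²/(4 × 0.057 × 11) = 2.128; exp(−2.128) = 0.1191.
C = 0.4000 × 0.1191 = 0.0476 kg/m³.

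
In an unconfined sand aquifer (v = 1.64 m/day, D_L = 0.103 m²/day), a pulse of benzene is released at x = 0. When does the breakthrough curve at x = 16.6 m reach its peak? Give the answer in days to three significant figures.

For the 1D instantaneous-source solution, setting ∂C/∂t = 0 at fixed x gives v²t² + 2Dt − x² = 0, so t = (√(D² + v²x²) − D)/v².
√(D² + v²x²) = √(0.103² + 1.64² × 16.6²) = 27.22; v² = 2.6896.
t = (27.22 − 0.103)/2.6896 = 10.1 days (vs. the pure-advection estimate x/v = 10.1 d).

10.1 days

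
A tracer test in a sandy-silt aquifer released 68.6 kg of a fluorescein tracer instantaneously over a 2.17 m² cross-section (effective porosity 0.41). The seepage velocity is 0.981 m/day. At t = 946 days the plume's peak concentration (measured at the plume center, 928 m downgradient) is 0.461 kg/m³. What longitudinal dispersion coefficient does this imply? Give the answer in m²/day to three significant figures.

At the plume center C_max = M/(n_e·A·√(4πDt)), so D = M²/(4πt·(n_e·A·C_max)²).
n_e·A·C_max = 0.41 × 2.17 × 0.461 = 0.4102 kg/m.
D = 68.6²/(4π × 946 × 0.4102²) = 2.35 m²/day.

2.35 m²/day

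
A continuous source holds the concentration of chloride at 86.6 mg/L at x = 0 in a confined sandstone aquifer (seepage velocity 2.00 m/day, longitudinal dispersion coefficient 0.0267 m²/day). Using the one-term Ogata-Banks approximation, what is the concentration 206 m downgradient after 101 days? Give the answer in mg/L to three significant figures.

3.68 mg/L

For a continuous step input, C/C₀ ≈ ½·erfc((x−vt)/(2√(Dt))).
vt = 2.00 × 101 = 202 m and 2√(Dt) = 2√(0.0267 × 101) = 3.284 m.
Argument (x−vt)/(2√(Dt)) = (206 − 202)/3.284 = 1.218; ½·erfc(1.218) = 0.04249.
C = 86.6 × 0.04249 = 3.68 mg/L.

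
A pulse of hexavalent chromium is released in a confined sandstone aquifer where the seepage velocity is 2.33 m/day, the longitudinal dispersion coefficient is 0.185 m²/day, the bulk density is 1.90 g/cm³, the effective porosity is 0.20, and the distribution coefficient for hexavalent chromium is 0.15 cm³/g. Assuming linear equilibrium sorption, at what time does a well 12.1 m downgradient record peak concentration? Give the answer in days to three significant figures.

Retardation factor R = 1 + ρ_b·K_d/n = 1 + 1.90 × 0.15/0.20 = 2.425.
Sorption retards both mechanisms: v_R = v/R = 0.9608 m/day, D_R = D/R = 0.07629 m²/day.
Peak time from v_R²t² + 2D_R t − x² = 0: t = (√(D_R² + v_R²x²) − D_R)/v_R².
√(D_R² + v_R²x²) = √(0.07629² + 0.9608² × 12.1²) = 11.63; v_R² = 0.9231.
t = (11.63 − 0.07629)/0.9231 = 12.5 days.

12.5 days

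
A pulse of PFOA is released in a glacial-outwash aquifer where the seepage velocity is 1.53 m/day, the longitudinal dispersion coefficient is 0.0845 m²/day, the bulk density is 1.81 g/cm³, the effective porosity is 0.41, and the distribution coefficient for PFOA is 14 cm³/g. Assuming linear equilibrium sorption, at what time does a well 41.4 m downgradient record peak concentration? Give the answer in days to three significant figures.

Retardation factor R = 1 + ρ_b·K_d/n = 1 + 1.81 × 14/0.41 = 62.80.
Sorption retards both mechanisms: v_R = v/R = 0.02436 m/day, D_R = D/R = 0.001346 m²/day.
Peak time from v_R²t² + 2D_R t − x² = 0: t = (√(D_R² + v_R²x²) − D_R)/v_R².
√(D_R² + v_R²x²) = √(0.001346² + 0.02436² × 41.4²) = 1.009; v_R² = 0.0005934.
t = (1.009 − 0.001346)/0.0005934 = 1700 days.

1700 days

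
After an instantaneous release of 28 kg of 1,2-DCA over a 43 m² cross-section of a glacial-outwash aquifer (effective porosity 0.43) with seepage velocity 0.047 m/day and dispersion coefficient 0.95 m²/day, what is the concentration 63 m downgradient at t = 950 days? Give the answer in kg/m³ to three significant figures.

0.0130 kg/m³

For an instantaneous plane source, C(x,t) = M/(n_e·A·√(4πDt)) · exp(−(x−vt)²/(4Dt)), with n_e·A the pore (flow) area.
Plume center vt = 0.047 × 950 = 44.65 m, so the well at 63 m is 18.35 m downgradient of the peak.
√(4πDt) = 106.5 m, giving peak height M/(n_e·A·√(4πDt)) = 28/(0.43 × 43 × 106.5) = 0.01422 kg/m³.
(x−vt)²/(4Dt) = (18.35)²/(4 × 0.95 × 950) = 0.09327; exp(−0.09327) = 0.9109.
C = 0.01422 × 0.9109 = 0.0130 kg/m³.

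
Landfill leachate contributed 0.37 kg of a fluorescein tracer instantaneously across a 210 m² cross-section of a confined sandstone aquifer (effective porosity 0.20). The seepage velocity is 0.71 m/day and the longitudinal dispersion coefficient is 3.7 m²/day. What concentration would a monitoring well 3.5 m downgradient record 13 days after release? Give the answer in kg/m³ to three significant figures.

For an instantaneous plane source, C(x,t) = M/(n_e·A·√(4πDt)) · exp(−(x−vt)²/(4Dt)), with n_e·A the pore (flow) area.
Plume center vt = 0.71 × 13 = 9.23 m, so the well at 3.5 m is 5.73 m upgradient of the peak.
√(4πDt) = 24.59 m, giving peak height M/(n_e·A·√(4πDt)) = 0.37/(0.20 × 210 × 24.59) = 0.0003583 kg/m³.
(x−vt)²/(4Dt) = (-5.73)²/(4 × 3.7 × 13) = 0.1706; exp(−0.1706) = 0.8432.
C = 0.0003583 × 0.8432 = 0.000302 kg/m³.

0.000302 kg/m³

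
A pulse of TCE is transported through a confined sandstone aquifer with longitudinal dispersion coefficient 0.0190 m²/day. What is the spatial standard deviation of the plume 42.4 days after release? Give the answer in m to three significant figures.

Dispersive spreading gives a Gaussian with σ² = 2Dt; advection only shifts the center.
σ = √(2 × 0.0190 × 42.4) = 1.27 m.

1.27 m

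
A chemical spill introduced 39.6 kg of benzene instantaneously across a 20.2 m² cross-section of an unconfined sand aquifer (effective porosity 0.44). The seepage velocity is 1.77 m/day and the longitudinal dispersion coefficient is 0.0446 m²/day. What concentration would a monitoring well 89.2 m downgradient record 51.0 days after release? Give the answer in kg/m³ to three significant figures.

0.735 kg/m³

For an instantaneous plane source, C(x,t) = M/(n_e·A·√(4πDt)) · exp(−(x−vt)²/(4Dt)), with n_e·A the pore (flow) area.
Plume center vt = 1.77 × 51.0 = 90.27 m, so the well at 89.2 m is 1.07 m upgradient of the peak.
√(4πDt) = 5.346 m, giving peak height M/(n_e·A·√(4πDt)) = 39.6/(0.44 × 20.2 × 5.346) = 0.8334 kg/m³.
(x−vt)²/(4Dt) = (-1.07)²/(4 × 0.0446 × 51.0) = 0.1258; exp(−0.1258) = 0.8818.
C = 0.8334 × 0.8818 = 0.735 kg/m³.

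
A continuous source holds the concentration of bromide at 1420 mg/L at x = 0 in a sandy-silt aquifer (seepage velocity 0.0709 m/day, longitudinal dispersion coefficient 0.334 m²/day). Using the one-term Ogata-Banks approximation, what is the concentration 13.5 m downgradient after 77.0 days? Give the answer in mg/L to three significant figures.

For a continuous step input, C/C₀ ≈ ½·erfc((x−vt)/(2√(Dt))).
vt = 0.0709 × 77.0 = 5.4593 m and 2√(Dt) = 2√(0.334 × 77.0) = 10.14 m.
Argument (x−vt)/(2√(Dt)) = (13.5 − 5.4593)/10.14 = 0.7930; ½·erfc(0.7930) = 0.1310.
C = 1420 × 0.1310 = 186 mg/L.

186 mg/L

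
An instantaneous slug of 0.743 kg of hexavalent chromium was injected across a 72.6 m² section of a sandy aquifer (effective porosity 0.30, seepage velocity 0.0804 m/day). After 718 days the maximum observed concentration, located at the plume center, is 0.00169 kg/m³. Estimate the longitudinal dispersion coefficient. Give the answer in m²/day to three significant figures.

At the plume center C_max = M/(n_e·A·√(4πDt)), so D = M²/(4πt·(n_e·A·C_max)²).
n_e·A·C_max = 0.30 × 72.6 × 0.00169 = 0.03681 kg/m.
D = 0.743²/(4π × 718 × 0.03681²) = 0.0452 m²/day.

0.0452 m²/day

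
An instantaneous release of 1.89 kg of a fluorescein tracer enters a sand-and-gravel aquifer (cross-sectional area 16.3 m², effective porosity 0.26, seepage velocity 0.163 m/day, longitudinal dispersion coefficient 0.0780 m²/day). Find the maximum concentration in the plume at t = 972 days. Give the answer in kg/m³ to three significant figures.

The peak of an instantaneous 1D plume sits at x = vt; there the Gaussian factor is 1 and C_max = M/(n_e·A·√(4πDt)), where n_e·A is the pore area the mass is dissolved in.
√(4πDt) = √(4π × 0.0780 × 972) = 30.87 m, so C_max = 1.89/(0.26 × 16.3 × 30.87) = 0.0144 kg/m³.

0.0144 kg/m³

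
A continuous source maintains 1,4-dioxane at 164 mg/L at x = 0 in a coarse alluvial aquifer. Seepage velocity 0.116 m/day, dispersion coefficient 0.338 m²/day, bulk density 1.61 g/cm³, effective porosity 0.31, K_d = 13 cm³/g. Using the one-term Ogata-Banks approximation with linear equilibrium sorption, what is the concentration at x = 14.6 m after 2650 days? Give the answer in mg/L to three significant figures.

Retardation factor R = 1 + ρ_b·K_d/n = 1 + 1.61 × 13/0.31 = 68.52.
Sorption retards both mechanisms: v_R = v/R = 0.001693 m/day, D_R = D/R = 0.004933 m²/day.
v_R·t = 0.001693 × 2650 = 4.48645 m; 2√(D_R t) = 7.231 m; argument = (14.6 − 4.48645)/7.231 = 1.399.
C = C₀ × ½·erfc(1.399) = 164 × 0.02394 = 3.93 mg/L.

3.93 mg/L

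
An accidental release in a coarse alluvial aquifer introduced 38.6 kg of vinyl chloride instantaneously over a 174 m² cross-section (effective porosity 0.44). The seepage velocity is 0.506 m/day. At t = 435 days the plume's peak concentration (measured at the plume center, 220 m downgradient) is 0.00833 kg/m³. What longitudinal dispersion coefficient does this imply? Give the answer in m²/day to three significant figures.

0.670 m²/day

At the plume center C_max = M/(n_e·A·√(4πDt)), so D = M²/(4πt·(n_e·A·C_max)²).
n_e·A·C_max = 0.44 × 174 × 0.00833 = 0.6377 kg/m.
D = 38.6²/(4π × 435 × 0.6377²) = 0.670 m²/day.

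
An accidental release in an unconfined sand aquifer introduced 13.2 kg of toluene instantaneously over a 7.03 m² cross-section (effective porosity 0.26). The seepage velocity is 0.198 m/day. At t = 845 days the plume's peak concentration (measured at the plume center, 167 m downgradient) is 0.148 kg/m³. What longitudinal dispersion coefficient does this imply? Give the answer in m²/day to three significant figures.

0.224 m²/day

At the plume center C_max = M/(n_e·A·√(4πDt)), so D = M²/(4πt·(n_e·A·C_max)²).
n_e·A·C_max = 0.26 × 7.03 × 0.148 = 0.2705 kg/m.
D = 13.2²/(4π × 845 × 0.2705²) = 0.224 m²/day.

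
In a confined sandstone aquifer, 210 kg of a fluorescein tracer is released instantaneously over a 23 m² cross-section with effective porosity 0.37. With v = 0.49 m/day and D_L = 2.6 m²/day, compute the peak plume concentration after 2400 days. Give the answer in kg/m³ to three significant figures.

The peak of an instantaneous 1D plume sits at x = vt; there the Gaussian factor is 1 and C_max = M/(n_e·A·√(4πDt)), where n_e·A is the pore area the mass is dissolved in.
√(4πDt) = √(4π × 2.6 × 2400) = 280.0 m, so C_max = 210/(0.37 × 23 × 280.0) = 0.0881 kg/m³.

0.0881 kg/m³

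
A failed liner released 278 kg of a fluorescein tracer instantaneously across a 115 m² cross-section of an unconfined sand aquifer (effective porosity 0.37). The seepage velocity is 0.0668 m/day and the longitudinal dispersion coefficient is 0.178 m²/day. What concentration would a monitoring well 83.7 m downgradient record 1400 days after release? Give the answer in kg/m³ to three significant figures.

For an instantaneous plane source, C(x,t) = M/(n_e·A·√(4πDt)) · exp(−(x−vt)²/(4Dt)), with n_e·A the pore (flow) area.
Plume center vt = 0.0668 × 1400 = 93.52 m, so the well at 83.7 m is 9.82 m upgradient of the peak.
√(4πDt) = 55.96 m, giving peak height M/(n_e·A·√(4πDt)) = 278/(0.37 × 115 × 55.96) = 0.1168 kg/m³.
(x−vt)²/(4Dt) = (-9.82)²/(4 × 0.178 × 1400) = 0.09674; exp(−0.09674) = 0.9078.
C = 0.1168 × 0.9078 = 0.106 kg/m³.

0.106 kg/m³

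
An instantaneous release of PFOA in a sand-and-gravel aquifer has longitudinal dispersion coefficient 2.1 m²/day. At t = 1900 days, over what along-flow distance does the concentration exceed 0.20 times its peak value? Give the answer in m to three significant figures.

321 m

The plume is Gaussian with σ = √(2Dt) = √(2 × 2.1 × 1900) = 89.33 m.
C/C_peak = exp(−Δx²/(2σ²)) = 0.20 ⇒ Δx = σ·√(−2 ln 0.20) = 89.33 × 1.794 = 160.3 m.
Width = 2Δx = 321 m.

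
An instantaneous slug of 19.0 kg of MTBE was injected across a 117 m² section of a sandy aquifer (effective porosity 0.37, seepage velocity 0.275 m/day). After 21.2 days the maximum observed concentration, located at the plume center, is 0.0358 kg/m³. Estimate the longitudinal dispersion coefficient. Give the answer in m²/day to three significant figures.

0.564 m²/day

At the plume center C_max = M/(n_e·A·√(4πDt)), so D = M²/(4πt·(n_e·A·C_max)²).
n_e·A·C_max = 0.37 × 117 × 0.0358 = 1.550 kg/m.
D = 19.0²/(4π × 21.2 × 1.550²) = 0.564 m²/day.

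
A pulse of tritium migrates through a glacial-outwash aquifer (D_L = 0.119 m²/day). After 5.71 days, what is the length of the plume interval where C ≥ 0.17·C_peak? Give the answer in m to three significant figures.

4.39 m

The plume is Gaussian with σ = √(2Dt) = √(2 × 0.119 × 5.71) = 1.166 m.
C/C_peak = exp(−Δx²/(2σ²)) = 0.17 ⇒ Δx = σ·√(−2 ln 0.17) = 1.166 × 1.883 = 2.196 m.
Width = 2Δx = 4.39 m.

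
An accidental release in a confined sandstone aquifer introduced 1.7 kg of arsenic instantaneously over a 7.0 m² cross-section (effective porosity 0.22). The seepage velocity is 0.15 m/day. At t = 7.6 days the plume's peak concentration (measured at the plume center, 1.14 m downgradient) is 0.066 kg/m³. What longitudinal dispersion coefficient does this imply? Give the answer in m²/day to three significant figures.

At the plume center C_max = M/(n_e·A·√(4πDt)), so D = M²/(4πt·(n_e·A·C_max)²).
n_e·A·C_max = 0.22 × 7.0 × 0.066 = 0.1016 kg/m.
D = 1.7²/(4π × 7.6 × 0.1016²) = 2.93 m²/day.

2.93 m²/day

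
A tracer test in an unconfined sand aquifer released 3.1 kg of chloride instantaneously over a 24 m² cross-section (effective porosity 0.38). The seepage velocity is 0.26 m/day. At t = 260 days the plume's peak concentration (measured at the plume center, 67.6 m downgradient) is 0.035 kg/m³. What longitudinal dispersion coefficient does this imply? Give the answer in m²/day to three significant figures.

0.0289 m²/day

At the plume center C_max = M/(n_e·A·√(4πDt)), so D = M²/(4πt·(n_e·A·C_max)²).
n_e·A·C_max = 0.38 × 24 × 0.035 = 0.3192 kg/m.
D = 3.1²/(4π × 260 × 0.3192²) = 0.0289 m²/day.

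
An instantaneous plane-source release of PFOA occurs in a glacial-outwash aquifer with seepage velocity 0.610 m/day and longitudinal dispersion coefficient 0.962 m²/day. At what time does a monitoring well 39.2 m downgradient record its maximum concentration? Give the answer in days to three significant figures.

For the 1D instantaneous-source solution, setting ∂C/∂t = 0 at fixed x gives v²t² + 2Dt − x² = 0, so t = (√(D² + v²x²) − D)/v².
√(D² + v²x²) = √(0.962² + 0.610² × 39.2²) = 23.93; v² = 0.3721.
t = (23.93 − 0.962)/0.3721 = 61.7 days (vs. the pure-advection estimate x/v = 64.3 d).

61.7 days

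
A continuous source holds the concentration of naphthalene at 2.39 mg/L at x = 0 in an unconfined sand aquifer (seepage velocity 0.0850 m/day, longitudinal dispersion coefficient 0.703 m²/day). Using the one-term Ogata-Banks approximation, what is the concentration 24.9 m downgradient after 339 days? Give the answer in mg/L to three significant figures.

1.37 mg/L

For a continuous step input, C/C₀ ≈ ½·erfc((x−vt)/(2√(Dt))).
vt = 0.0850 × 339 = 28.815 m and 2√(Dt) = 2√(0.703 × 339) = 30.88 m.
Argument (x−vt)/(2√(Dt)) = (24.9 − 28.815)/30.88 = -0.1268; ½·erfc(-0.1268) = 0.5712.
C = 2.39 × 0.5712 = 1.37 mg/L.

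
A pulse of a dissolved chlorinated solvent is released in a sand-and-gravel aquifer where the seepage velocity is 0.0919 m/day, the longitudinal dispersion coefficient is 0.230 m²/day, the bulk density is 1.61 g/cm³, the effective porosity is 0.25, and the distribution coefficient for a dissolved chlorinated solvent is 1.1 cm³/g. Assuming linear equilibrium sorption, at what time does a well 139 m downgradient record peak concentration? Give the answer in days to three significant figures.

Retardation factor R = 1 + ρ_b·K_d/n = 1 + 1.61 × 1.1/0.25 = 8.084.
Sorption retards both mechanisms: v_R = v/R = 0.01137 m/day, D_R = D/R = 0.02845 m²/day.
Peak time from v_R²t² + 2D_R t − x² = 0: t = (√(D_R² + v_R²x²) − D_R)/v_R².
√(D_R² + v_R²x²) = √(0.02845² + 0.01137² × 139²) = 1.581; v_R² = 0.0001293.
t = (1.581 − 0.02845)/0.0001293 = 12000 days.

12000 days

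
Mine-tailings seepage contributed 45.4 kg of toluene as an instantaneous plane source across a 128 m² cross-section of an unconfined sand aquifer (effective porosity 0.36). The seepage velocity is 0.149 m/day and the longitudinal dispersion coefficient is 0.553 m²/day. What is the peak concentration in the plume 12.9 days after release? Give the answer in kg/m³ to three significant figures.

0.104 kg/m³

The peak of an instantaneous 1D plume sits at x = vt; there the Gaussian factor is 1 and C_max = M/(n_e·A·√(4πDt)), where n_e·A is the pore area the mass is dissolved in.
√(4πDt) = √(4π × 0.553 × 12.9) = 9.468 m, so C_max = 45.4/(0.36 × 128 × 9.468) = 0.104 kg/m³.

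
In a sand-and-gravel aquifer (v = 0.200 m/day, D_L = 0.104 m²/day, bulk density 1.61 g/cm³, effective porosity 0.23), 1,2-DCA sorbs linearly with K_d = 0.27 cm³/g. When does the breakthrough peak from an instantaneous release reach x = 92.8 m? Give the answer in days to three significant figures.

Retardation factor R = 1 + ρ_b·K_d/n = 1 + 1.61 × 0.27/0.23 = 2.890.
Sorption retards both mechanisms: v_R = v/R = 0.06920 m/day, D_R = D/R = 0.03599 m²/day.
Peak time from v_R²t² + 2D_R t − x² = 0: t = (√(D_R² + v_R²x²) − D_R)/v_R².
√(D_R² + v_R²x²) = √(0.03599² + 0.06920² × 92.8²) = 6.422; v_R² = 0.004789.
t = (6.422 − 0.03599)/0.004789 = 1330 days.

1330 days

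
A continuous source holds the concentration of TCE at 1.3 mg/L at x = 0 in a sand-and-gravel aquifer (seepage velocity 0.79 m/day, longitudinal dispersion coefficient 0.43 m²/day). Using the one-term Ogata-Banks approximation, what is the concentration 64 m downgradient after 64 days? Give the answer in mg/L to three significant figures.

For a continuous step input, C/C₀ ≈ ½·erfc((x−vt)/(2√(Dt))).
vt = 0.79 × 64 = 50.56 m and 2√(Dt) = 2√(0.43 × 64) = 10.49 m.
Argument (x−vt)/(2√(Dt)) = (64 − 50.56)/10.49 = 1.281; ½·erfc(1.281) = 0.03502.
C = 1.3 × 0.03502 = 0.0455 mg/L.

0.0455 mg/L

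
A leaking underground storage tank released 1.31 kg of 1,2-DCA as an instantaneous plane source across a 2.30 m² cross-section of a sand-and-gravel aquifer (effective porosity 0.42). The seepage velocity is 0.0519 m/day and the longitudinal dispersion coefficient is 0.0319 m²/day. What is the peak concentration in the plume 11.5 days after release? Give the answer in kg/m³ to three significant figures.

The peak of an instantaneous 1D plume sits at x = vt; there the Gaussian factor is 1 and C_max = M/(n_e·A·√(4πDt)), where n_e·A is the pore area the mass is dissolved in.
√(4πDt) = √(4π × 0.0319 × 11.5) = 2.147 m, so C_max = 1.31/(0.42 × 2.30 × 2.147) = 0.632 kg/m³.

0.632 kg/m³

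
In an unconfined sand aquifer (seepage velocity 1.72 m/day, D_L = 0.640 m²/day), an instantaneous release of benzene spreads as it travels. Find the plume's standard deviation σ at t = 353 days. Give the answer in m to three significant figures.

Dispersive spreading gives a Gaussian with σ² = 2Dt; advection only shifts the center.
σ = √(2 × 0.640 × 353) = 21.3 m.

21.3 m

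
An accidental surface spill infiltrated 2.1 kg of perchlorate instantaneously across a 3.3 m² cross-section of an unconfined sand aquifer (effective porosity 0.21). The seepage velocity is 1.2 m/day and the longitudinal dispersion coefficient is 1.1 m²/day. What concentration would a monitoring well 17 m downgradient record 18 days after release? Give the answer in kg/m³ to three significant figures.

For an instantaneous plane source, C(x,t) = M/(n_e·A·√(4πDt)) · exp(−(x−vt)²/(4Dt)), with n_e·A the pore (flow) area.
Plume center vt = 1.2 × 18 = 21.6 m, so the well at 17 m is 4.6 m upgradient of the peak.
√(4πDt) = 15.77 m, giving peak height M/(n_e·A·√(4πDt)) = 2.1/(0.21 × 3.3 × 15.77) = 0.1922 kg/m³.
(x−vt)²/(4Dt) = (-4.6)²/(4 × 1.1 × 18) = 0.2672; exp(−0.2672) = 0.7655.
C = 0.1922 × 0.7655 = 0.147 kg/m³.

0.147 kg/m³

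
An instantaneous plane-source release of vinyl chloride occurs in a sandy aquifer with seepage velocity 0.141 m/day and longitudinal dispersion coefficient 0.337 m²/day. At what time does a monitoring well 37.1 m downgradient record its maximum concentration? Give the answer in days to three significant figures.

For the 1D instantaneous-source solution, setting ∂C/∂t = 0 at fixed x gives v²t² + 2Dt − x² = 0, so t = (√(D² + v²x²) − D)/v².
√(D² + v²x²) = √(0.337² + 0.141² × 37.1²) = 5.242; v² = 0.019881.
t = (5.242 − 0.337)/0.019881 = 247 days (vs. the pure-advection estimate x/v = 263 d).

247 days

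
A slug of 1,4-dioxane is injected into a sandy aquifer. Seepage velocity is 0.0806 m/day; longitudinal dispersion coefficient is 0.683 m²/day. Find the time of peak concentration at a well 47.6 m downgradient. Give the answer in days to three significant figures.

For the 1D instantaneous-source solution, setting ∂C/∂t = 0 at fixed x gives v²t² + 2Dt − x² = 0, so t = (√(D² + v²x²) − D)/v².
√(D² + v²x²) = √(0.683² + 0.0806² × 47.6²) = 3.897; v² = 0.00649636.
t = (3.897 − 0.683)/0.00649636 = 495 days (vs. the pure-advection estimate x/v = 591 d).

495 days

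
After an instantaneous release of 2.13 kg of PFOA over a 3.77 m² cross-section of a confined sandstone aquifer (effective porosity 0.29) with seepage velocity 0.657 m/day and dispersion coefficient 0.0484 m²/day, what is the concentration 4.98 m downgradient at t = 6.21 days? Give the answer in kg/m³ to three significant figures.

0.511 kg/m³

For an instantaneous plane source, C(x,t) = M/(n_e·A·√(4πDt)) · exp(−(x−vt)²/(4Dt)), with n_e·A the pore (flow) area.
Plume center vt = 0.657 × 6.21 = 4.07997 m, so the well at 4.98 m is 0.90003 m downgradient of the peak.
√(4πDt) = 1.943 m, giving peak height M/(n_e·A·√(4πDt)) = 2.13/(0.29 × 3.77 × 1.943) = 1.003 kg/m³.
(x−vt)²/(4Dt) = (0.90003)²/(4 × 0.0484 × 6.21) = 0.6738; exp(−0.6738) = 0.5098.
C = 1.003 × 0.5098 = 0.511 kg/m³.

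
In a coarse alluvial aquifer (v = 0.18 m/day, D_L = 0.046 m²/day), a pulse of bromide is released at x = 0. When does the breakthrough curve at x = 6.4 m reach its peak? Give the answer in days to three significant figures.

34.2 days

For the 1D instantaneous-source solution, setting ∂C/∂t = 0 at fixed x gives v²t² + 2Dt − x² = 0, so t = (√(D² + v²x²) − D)/v².
√(D² + v²x²) = √(0.046² + 0.18² × 6.4²) = 1.153; v² = 0.0324.
t = (1.153 − 0.046)/0.0324 = 34.2 days (vs. the pure-advection estimate x/v = 35.6 d).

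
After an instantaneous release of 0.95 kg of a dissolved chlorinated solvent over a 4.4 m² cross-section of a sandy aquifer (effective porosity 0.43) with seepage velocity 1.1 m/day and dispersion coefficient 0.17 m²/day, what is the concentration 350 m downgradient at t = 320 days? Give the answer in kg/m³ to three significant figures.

0.0189 kg/m³

For an instantaneous plane source, C(x,t) = M/(n_e·A·√(4πDt)) · exp(−(x−vt)²/(4Dt)), with n_e·A the pore (flow) area.
Plume center vt = 1.1 × 320 = 352 m, so the well at 350 m is 2 m upgradient of the peak.
√(4πDt) = 26.15 m, giving peak height M/(n_e·A·√(4πDt)) = 0.95/(0.43 × 4.4 × 26.15) = 0.01920 kg/m³.
(x−vt)²/(4Dt) = (-2)²/(4 × 0.17 × 320) = 0.01838; exp(−0.01838) = 0.9818.
C = 0.01920 × 0.9818 = 0.0189 kg/m³.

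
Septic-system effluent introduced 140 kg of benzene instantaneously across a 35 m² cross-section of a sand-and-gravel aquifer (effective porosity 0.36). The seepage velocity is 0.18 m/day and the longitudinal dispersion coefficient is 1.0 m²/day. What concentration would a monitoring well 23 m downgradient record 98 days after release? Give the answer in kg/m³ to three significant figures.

For an instantaneous plane source, C(x,t) = M/(n_e·A·√(4πDt)) · exp(−(x−vt)²/(4Dt)), with n_e·A the pore (flow) area.
Plume center vt = 0.18 × 98 = 17.64 m, so the well at 23 m is 5.36 m downgradient of the peak.
√(4πDt) = 35.09 m, giving peak height M/(n_e·A·√(4πDt)) = 140/(0.36 × 35 × 35.09) = 0.3166 kg/m³.
(x−vt)²/(4Dt) = (5.36)²/(4 × 1.0 × 98) = 0.07329; exp(−0.07329) = 0.9293.
C = 0.3166 × 0.9293 = 0.294 kg/m³.

0.294 kg/m³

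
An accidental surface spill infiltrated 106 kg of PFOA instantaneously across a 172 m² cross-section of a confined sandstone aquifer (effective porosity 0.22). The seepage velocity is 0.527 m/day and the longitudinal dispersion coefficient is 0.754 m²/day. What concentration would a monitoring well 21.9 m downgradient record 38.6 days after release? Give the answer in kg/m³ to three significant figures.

0.143 kg/m³

For an instantaneous plane source, C(x,t) = M/(n_e·A·√(4πDt)) · exp(−(x−vt)²/(4Dt)), with n_e·A the pore (flow) area.
Plume center vt = 0.527 × 38.6 = 20.3422 m, so the well at 21.9 m is 1.5578 m downgradient of the peak.
√(4πDt) = 19.12 m, giving peak height M/(n_e·A·√(4πDt)) = 106/(0.22 × 172 × 19.12) = 0.1465 kg/m³.
(x−vt)²/(4Dt) = (1.5578)²/(4 × 0.754 × 38.6) = 0.02085; exp(−0.02085) = 0.9794.
C = 0.1465 × 0.9794 = 0.143 kg/m³.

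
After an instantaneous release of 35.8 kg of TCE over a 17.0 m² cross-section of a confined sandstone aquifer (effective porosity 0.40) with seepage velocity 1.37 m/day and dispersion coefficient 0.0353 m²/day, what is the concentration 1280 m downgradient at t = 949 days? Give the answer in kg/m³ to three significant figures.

0.0125 kg/m³

For an instantaneous plane source, C(x,t) = M/(n_e·A·√(4πDt)) · exp(−(x−vt)²/(4Dt)), with n_e·A the pore (flow) area.
Plume center vt = 1.37 × 949 = 1300.13 m, so the well at 1280 m is 20.13 m upgradient of the peak.
√(4πDt) = 20.52 m, giving peak height M/(n_e·A·√(4πDt)) = 35.8/(0.40 × 17.0 × 20.52) = 0.2566 kg/m³.
(x−vt)²/(4Dt) = (-20.13)²/(4 × 0.0353 × 949) = 3.024; exp(−3.024) = 0.04861.
C = 0.2566 × 0.04861 = 0.0125 kg/m³.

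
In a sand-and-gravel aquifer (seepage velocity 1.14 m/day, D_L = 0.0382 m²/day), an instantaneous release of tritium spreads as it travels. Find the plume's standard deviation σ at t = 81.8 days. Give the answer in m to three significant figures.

2.50 m

Dispersive spreading gives a Gaussian with σ² = 2Dt; advection only shifts the center.
σ = √(2 × 0.0382 × 81.8) = 2.50 m.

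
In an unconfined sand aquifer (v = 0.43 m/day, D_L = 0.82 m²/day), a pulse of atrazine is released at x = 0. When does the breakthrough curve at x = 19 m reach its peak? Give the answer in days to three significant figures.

For the 1D instantaneous-source solution, setting ∂C/∂t = 0 at fixed x gives v²t² + 2Dt − x² = 0, so t = (√(D² + v²x²) − D)/v².
√(D² + v²x²) = √(0.82² + 0.43² × 19²) = 8.211; v² = 0.1849.
t = (8.211 − 0.82)/0.1849 = 40.0 days (vs. the pure-advection estimate x/v = 44.2 d).

40.0 days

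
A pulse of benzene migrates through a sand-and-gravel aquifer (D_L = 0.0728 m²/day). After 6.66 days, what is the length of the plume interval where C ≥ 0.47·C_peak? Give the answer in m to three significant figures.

The plume is Gaussian with σ = √(2Dt) = √(2 × 0.0728 × 6.66) = 0.9847 m.
C/C_peak = exp(−Δx²/(2σ²)) = 0.47 ⇒ Δx = σ·√(−2 ln 0.47) = 0.9847 × 1.229 = 1.210 m.
Width = 2Δx = 2.42 m.

2.42 m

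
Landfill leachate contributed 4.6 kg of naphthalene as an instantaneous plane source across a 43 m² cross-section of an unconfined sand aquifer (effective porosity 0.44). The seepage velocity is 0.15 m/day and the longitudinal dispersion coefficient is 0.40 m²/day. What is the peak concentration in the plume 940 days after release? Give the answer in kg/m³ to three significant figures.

The peak of an instantaneous 1D plume sits at x = vt; there the Gaussian factor is 1 and C_max = M/(n_e·A·√(4πDt)), where n_e·A is the pore area the mass is dissolved in.
√(4πDt) = √(4π × 0.40 × 940) = 68.74 m, so C_max = 4.6/(0.44 × 43 × 68.74) = 0.00354 kg/m³.

0.00354 kg/m³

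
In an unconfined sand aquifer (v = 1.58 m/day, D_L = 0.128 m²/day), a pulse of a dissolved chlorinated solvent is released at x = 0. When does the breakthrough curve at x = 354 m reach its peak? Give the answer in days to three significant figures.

For the 1D instantaneous-source solution, setting ∂C/∂t = 0 at fixed x gives v²t² + 2Dt − x² = 0, so t = (√(D² + v²x²) − D)/v².
√(D² + v²x²) = √(0.128² + 1.58² × 354²) = 559.3; v² = 2.4964.
t = (559.3 − 0.128)/2.4964 = 224 days (vs. the pure-advection estimate x/v = 224 d).

224 days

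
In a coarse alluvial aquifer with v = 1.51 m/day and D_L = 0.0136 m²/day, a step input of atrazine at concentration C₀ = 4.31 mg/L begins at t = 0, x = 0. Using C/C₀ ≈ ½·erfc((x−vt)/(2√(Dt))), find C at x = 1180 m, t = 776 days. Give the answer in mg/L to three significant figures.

0.157 mg/L

For a continuous step input, C/C₀ ≈ ½·erfc((x−vt)/(2√(Dt))).
vt = 1.51 × 776 = 1171.76 m and 2√(Dt) = 2√(0.0136 × 776) = 6.497 m.
Argument (x−vt)/(2√(Dt)) = (1180 − 1171.76)/6.497 = 1.268; ½·erfc(1.268) = 0.03647.
C = 4.31 × 0.03647 = 0.157 mg/L.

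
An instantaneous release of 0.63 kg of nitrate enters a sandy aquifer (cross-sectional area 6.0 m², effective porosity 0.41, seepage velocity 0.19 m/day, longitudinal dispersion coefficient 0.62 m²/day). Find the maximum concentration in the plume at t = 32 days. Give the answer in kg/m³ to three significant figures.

0.0162 kg/m³

The peak of an instantaneous 1D plume sits at x = vt; there the Gaussian factor is 1 and C_max = M/(n_e·A·√(4πDt)), where n_e·A is the pore area the mass is dissolved in.
√(4πDt) = √(4π × 0.62 × 32) = 15.79 m, so C_max = 0.63/(0.41 × 6.0 × 15.79) = 0.0162 kg/m³.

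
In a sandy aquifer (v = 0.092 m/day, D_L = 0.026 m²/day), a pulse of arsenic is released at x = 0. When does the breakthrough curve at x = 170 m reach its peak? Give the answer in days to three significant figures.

1840 days

For the 1D instantaneous-source solution, setting ∂C/∂t = 0 at fixed x gives v²t² + 2Dt − x² = 0, so t = (√(D² + v²x²) − D)/v².
√(D² + v²x²) = √(0.026² + 0.092² × 170²) = 15.64; v² = 0.008464.
t = (15.64 − 0.026)/0.008464 = 1840 days (vs. the pure-advection estimate x/v = 1850 d).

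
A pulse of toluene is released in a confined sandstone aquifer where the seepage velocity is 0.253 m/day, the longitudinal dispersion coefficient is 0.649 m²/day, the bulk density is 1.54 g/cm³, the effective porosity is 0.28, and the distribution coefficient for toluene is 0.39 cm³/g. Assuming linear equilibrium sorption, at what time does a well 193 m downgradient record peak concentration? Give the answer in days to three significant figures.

Retardation factor R = 1 + ρ_b·K_d/n = 1 + 1.54 × 0.39/0.28 = 3.145.
Sorption retards both mechanisms: v_R = v/R = 0.08045 m/day, D_R = D/R = 0.2064 m²/day.
Peak time from v_R²t² + 2D_R t − x² = 0: t = (√(D_R² + v_R²x²) − D_R)/v_R².
√(D_R² + v_R²x²) = √(0.2064² + 0.08045² × 193²) = 15.53; v_R² = 0.006472.
t = (15.53 − 0.2064)/0.006472 = 2370 days.

2370 days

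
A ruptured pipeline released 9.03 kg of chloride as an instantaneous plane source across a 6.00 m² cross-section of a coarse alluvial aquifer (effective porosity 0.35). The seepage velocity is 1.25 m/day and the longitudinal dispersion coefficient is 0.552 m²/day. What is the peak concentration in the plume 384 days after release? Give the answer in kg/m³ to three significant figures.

The peak of an instantaneous 1D plume sits at x = vt; there the Gaussian factor is 1 and C_max = M/(n_e·A·√(4πDt)), where n_e·A is the pore area the mass is dissolved in.
√(4πDt) = √(4π × 0.552 × 384) = 51.61 m, so C_max = 9.03/(0.35 × 6.00 × 51.61) = 0.0833 kg/m³.

0.0833 kg/m³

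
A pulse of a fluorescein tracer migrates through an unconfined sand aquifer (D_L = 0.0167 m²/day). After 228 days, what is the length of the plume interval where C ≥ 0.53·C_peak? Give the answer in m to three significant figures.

6.22 m

The plume is Gaussian with σ = √(2Dt) = √(2 × 0.0167 × 228) = 2.760 m.
C/C_peak = exp(−Δx²/(2σ²)) = 0.53 ⇒ Δx = σ·√(−2 ln 0.53) = 2.760 × 1.127 = 3.111 m.
Width = 2Δx = 6.22 m.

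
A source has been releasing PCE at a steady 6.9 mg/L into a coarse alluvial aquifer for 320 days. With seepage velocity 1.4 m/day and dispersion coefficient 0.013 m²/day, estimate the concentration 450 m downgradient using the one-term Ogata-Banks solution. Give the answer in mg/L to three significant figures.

1.68 mg/L

For a continuous step input, C/C₀ ≈ ½·erfc((x−vt)/(2√(Dt))).
vt = 1.4 × 320 = 448 m and 2√(Dt) = 2√(0.013 × 320) = 4.079 m.
Argument (x−vt)/(2√(Dt)) = (450 − 448)/4.079 = 0.4903; ½·erfc(0.4903) = 0.2440.
C = 6.9 × 0.2440 = 1.68 mg/L.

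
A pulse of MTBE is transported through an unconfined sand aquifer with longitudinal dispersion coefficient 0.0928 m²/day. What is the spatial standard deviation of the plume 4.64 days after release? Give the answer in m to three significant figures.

Dispersive spreading gives a Gaussian with σ² = 2Dt; advection only shifts the center.
σ = √(2 × 0.0928 × 4.64) = 0.928 m.

0.928 m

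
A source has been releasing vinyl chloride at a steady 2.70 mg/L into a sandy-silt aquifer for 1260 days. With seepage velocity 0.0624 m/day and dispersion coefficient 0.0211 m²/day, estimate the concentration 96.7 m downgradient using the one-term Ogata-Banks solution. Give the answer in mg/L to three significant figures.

0.0178 mg/L

For a continuous step input, C/C₀ ≈ ½·erfc((x−vt)/(2√(Dt))).
vt = 0.0624 × 1260 = 78.624 m and 2√(Dt) = 2√(0.0211 × 1260) = 10.31 m.
Argument (x−vt)/(2√(Dt)) = (96.7 − 78.624)/10.31 = 1.753; ½·erfc(1.753) = 0.006585.
C = 2.70 × 0.006585 = 0.0178 mg/L.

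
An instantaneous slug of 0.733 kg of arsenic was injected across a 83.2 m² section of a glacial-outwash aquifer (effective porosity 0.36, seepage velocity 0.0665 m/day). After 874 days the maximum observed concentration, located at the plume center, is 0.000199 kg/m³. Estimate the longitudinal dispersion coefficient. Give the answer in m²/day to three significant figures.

At the plume center C_max = M/(n_e·A·√(4πDt)), so D = M²/(4πt·(n_e·A·C_max)²).
n_e·A·C_max = 0.36 × 83.2 × 0.000199 = 0.005960 kg/m.
D = 0.733²/(4π × 874 × 0.005960²) = 1.38 m²/day.

1.38 m²/day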